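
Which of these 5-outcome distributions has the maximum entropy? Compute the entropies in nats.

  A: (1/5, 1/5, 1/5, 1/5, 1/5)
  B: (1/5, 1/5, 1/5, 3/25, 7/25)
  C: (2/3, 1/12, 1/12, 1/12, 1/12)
A

For a discrete distribution over n outcomes, entropy is maximized by the uniform distribution.

Computing entropies:
H(A) = 1.6094 nats
H(B) = 1.5765 nats
H(C) = 1.0986 nats

The uniform distribution (where all probabilities equal 1/5) achieves the maximum entropy of log_e(5) = 1.6094 nats.

Distribution A has the highest entropy.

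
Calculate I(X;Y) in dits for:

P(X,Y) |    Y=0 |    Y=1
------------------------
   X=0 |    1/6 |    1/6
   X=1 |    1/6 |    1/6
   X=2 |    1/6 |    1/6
0.0000 dits

Mutual information: I(X;Y) = H(X) + H(Y) - H(X,Y)

Marginals:
P(X) = (1/3, 1/3, 1/3), H(X) = 0.4771 dits
P(Y) = (1/2, 1/2), H(Y) = 0.3010 dits

Joint entropy: H(X,Y) = 0.7782 dits

I(X;Y) = 0.4771 + 0.3010 - 0.7782 = 0.0000 dits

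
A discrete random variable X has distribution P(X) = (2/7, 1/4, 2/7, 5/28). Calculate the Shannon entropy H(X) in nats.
1.3701 nats

Shannon entropy is H(X) = -Σ p(x) log p(x).

For P = (2/7, 1/4, 2/7, 5/28):
H = -2/7 × log_e(2/7) -1/4 × log_e(1/4) -2/7 × log_e(2/7) -5/28 × log_e(5/28)
H = 1.3701 nats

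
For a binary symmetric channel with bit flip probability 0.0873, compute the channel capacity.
0.5726 bits

For a binary symmetric channel (BSC) with error probability p:
Capacity C = 1 - H(p) bits per symbol

where H(p) = -p log₂(p) - (1-p) log₂(1-p) is the binary entropy function.

H(0.0873) = 0.4274 bits
C = 1 - 0.4274 = 0.5726 bits per symbol

This means we can reliably transmit up to 0.5726 bits of information per channel use.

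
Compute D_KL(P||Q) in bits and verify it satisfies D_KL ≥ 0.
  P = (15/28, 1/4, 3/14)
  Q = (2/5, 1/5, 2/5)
0.1133 bits

KL divergence satisfies the Gibbs inequality: D_KL(P||Q) ≥ 0 for all distributions P, Q.

D_KL(P||Q) = Σ p(x) log(p(x)/q(x))
Term by term:
  x=0: 15/28 × log_2[(15/28)/(2/5)] = 0.2258
  x=1: 1/4 × log_2[(1/4)/(1/5)] = 0.0805
  x=2: 3/14 × log_2[(3/14)/(2/5)] = -0.1930
D_KL(P||Q) = 0.1133 bits

D_KL(P||Q) = 0.1133 ≥ 0 ✓

This non-negativity is a fundamental property: relative entropy cannot be negative because it measures how different Q is from P.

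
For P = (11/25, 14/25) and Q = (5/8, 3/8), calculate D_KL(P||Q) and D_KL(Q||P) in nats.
D_KL(P||Q) = 0.0701, D_KL(Q||P) = 0.0690

KL divergence is not symmetric: D_KL(P||Q) ≠ D_KL(Q||P) in general.

D_KL(P||Q) = 0.0701 nats
D_KL(Q||P) = 0.0690 nats

No, they are not equal!

This asymmetry is why KL divergence is not a true distance metric.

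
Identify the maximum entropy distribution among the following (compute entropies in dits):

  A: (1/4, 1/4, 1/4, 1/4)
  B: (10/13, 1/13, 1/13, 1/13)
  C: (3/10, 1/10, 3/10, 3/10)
A

For a discrete distribution over n outcomes, entropy is maximized by the uniform distribution.

Computing entropies:
H(A) = 0.6021 dits
H(B) = 0.3447 dits
H(C) = 0.5706 dits

The uniform distribution (where all probabilities equal 1/4) achieves the maximum entropy of log_10(4) = 0.6021 dits.

Distribution A has the highest entropy.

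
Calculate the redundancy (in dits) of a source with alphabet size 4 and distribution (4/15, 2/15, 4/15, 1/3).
0.0202 dits

Redundancy measures how far a source is from maximum entropy:
R = H_max - H(X)

Maximum entropy for 4 symbols: H_max = log_10(4) = 0.6021 dits
Actual entropy: H(X) = 0.5819 dits
Redundancy: R = 0.6021 - 0.5819 = 0.0202 dits

This redundancy represents potential for compression: the source could be compressed by 0.0202 dits per symbol.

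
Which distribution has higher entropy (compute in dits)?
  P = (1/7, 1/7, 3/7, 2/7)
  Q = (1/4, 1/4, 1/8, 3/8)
Q

Computing entropies in dits:
H(P) = 0.5546
H(Q) = 0.5737

Distribution Q has higher entropy.

Intuition: The distribution closer to uniform (more spread out) has higher entropy.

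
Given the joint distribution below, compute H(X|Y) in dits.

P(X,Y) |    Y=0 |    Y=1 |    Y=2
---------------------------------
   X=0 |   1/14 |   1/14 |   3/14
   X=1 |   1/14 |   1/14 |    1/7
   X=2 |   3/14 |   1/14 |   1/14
0.4379 dits

Using the chain rule: H(X|Y) = H(X,Y) - H(Y)

First, compute H(X,Y) = 0.8986 dits

Marginal P(Y) = (5/14, 3/14, 3/7)
H(Y) = 0.4608 dits

H(X|Y) = H(X,Y) - H(Y) = 0.8986 - 0.4608 = 0.4379 dits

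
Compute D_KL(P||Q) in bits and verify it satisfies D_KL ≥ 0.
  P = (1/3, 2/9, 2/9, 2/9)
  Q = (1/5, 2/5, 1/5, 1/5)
0.1248 bits

KL divergence satisfies the Gibbs inequality: D_KL(P||Q) ≥ 0 for all distributions P, Q.

D_KL(P||Q) = Σ p(x) log(p(x)/q(x))
Term by term:
  x=0: 1/3 × log_2[(1/3)/(1/5)] = 0.2457
  x=1: 2/9 × log_2[(2/9)/(2/5)] = -0.1884
  x=2: 2/9 × log_2[(2/9)/(1/5)] = 0.0338
  x=3: 2/9 × log_2[(2/9)/(1/5)] = 0.0338
D_KL(P||Q) = 0.1248 bits

D_KL(P||Q) = 0.1248 ≥ 0 ✓

This non-negativity is a fundamental property: relative entropy cannot be negative because it measures how different Q is from P.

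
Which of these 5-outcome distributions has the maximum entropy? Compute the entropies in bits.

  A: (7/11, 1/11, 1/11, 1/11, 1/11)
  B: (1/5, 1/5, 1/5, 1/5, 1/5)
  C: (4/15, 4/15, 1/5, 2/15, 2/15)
B

For a discrete distribution over n outcomes, entropy is maximized by the uniform distribution.

Computing entropies:
H(A) = 1.6729 bits
H(B) = 2.3219 bits
H(C) = 2.2566 bits

The uniform distribution (where all probabilities equal 1/5) achieves the maximum entropy of log_2(5) = 2.3219 bits.

Distribution B has the highest entropy.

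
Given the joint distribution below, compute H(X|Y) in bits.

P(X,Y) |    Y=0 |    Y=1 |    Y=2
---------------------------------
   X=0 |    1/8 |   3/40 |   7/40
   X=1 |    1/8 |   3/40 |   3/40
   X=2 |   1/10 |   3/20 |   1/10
1.5245 bits

Using the chain rule: H(X|Y) = H(X,Y) - H(Y)

First, compute H(X,Y) = 3.1058 bits

Marginal P(Y) = (7/20, 3/10, 7/20)
H(Y) = 1.5813 bits

H(X|Y) = H(X,Y) - H(Y) = 3.1058 - 1.5813 = 1.5245 bits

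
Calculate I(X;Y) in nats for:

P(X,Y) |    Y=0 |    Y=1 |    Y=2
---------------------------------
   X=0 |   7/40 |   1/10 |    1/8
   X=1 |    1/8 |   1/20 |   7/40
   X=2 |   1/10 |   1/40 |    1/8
0.0234 nats

Mutual information: I(X;Y) = H(X) + H(Y) - H(X,Y)

Marginals:
P(X) = (2/5, 7/20, 1/4), H(X) = 1.0805 nats
P(Y) = (2/5, 7/40, 17/40), H(Y) = 1.0352 nats

Joint entropy: H(X,Y) = 2.0924 nats

I(X;Y) = 1.0805 + 1.0352 - 2.0924 = 0.0234 nats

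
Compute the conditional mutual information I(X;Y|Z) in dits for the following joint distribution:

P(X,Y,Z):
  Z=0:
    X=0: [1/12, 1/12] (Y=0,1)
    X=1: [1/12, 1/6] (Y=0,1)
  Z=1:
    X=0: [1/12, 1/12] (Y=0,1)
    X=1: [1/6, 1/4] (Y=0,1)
0.0036 dits

Conditional mutual information: I(X;Y|Z) = H(X|Z) + H(Y|Z) - H(X,Y|Z)

H(Z) = 0.2950
H(X,Z) = 0.5683 → H(X|Z) = 0.2734
H(Y,Z) = 0.5898 → H(Y|Z) = 0.2948
H(X,Y,Z) = 0.8596 → H(X,Y|Z) = 0.5646

I(X;Y|Z) = 0.2734 + 0.2948 - 0.5646 = 0.0036 dits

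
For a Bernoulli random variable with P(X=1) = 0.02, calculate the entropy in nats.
0.0980 nats

The binary entropy function is:
H(p) = -p log(p) - (1-p) log(1-p)

H(0.02) = -0.02 × log_e(0.02) - 0.98 × log_e(0.98)
H(0.02) = 0.0980 nats

Note: Binary entropy is maximized at p=0.5 (H=1 bit) and minimized at p=0 or p=1 (H=0).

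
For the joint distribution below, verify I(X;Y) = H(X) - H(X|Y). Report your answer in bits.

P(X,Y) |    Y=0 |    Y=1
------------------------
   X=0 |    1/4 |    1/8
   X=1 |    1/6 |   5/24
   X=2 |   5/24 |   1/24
I(X;Y) = 0.0759 bits

Mutual information has multiple equivalent forms:
- I(X;Y) = H(X) - H(X|Y)
- I(X;Y) = H(Y) - H(Y|X)
- I(X;Y) = H(X) + H(Y) - H(X,Y)

Computing all quantities:
H(X) = 1.5613, H(Y) = 0.9544, H(X,Y) = 2.4398
H(X|Y) = 1.4854, H(Y|X) = 0.8785

Verification:
H(X) - H(X|Y) = 1.5613 - 1.4854 = 0.0759
H(Y) - H(Y|X) = 0.9544 - 0.8785 = 0.0759
H(X) + H(Y) - H(X,Y) = 1.5613 + 0.9544 - 2.4398 = 0.0759

All forms give I(X;Y) = 0.0759 bits. ✓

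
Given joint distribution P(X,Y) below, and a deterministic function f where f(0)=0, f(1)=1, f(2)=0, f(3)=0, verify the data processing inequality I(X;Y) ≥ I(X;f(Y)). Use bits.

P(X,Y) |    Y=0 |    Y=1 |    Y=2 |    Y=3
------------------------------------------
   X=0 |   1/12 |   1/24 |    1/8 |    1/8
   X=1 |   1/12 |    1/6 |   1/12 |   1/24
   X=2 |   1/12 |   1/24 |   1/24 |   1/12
I(X;Y) = 0.1226, I(X;f(Y)) = 0.0884, inequality holds: 0.1226 ≥ 0.0884

Data Processing Inequality: For any Markov chain X → Y → Z, we have I(X;Y) ≥ I(X;Z).

Here Z = f(Y) is a deterministic function of Y, forming X → Y → Z.

Original I(X;Y) = 0.1226 bits

After applying f:
P(X,Z) where Z=f(Y):
- P(X,Z=0) = P(X,Y=0) + P(X,Y=2) + P(X,Y=3)
- P(X,Z=1) = P(X,Y=1)

I(X;Z) = I(X;f(Y)) = 0.0884 bits

Verification: 0.1226 ≥ 0.0884 ✓

Information cannot be created by processing; the function f can only lose information about X.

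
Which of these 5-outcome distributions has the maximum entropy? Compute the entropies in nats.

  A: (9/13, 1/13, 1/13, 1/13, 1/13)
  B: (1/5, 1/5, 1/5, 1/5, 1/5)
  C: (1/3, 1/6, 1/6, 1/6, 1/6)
B

For a discrete distribution over n outcomes, entropy is maximized by the uniform distribution.

Computing entropies:
H(A) = 1.0438 nats
H(B) = 1.6094 nats
H(C) = 1.5607 nats

The uniform distribution (where all probabilities equal 1/5) achieves the maximum entropy of log_e(5) = 1.6094 nats.

Distribution B has the highest entropy.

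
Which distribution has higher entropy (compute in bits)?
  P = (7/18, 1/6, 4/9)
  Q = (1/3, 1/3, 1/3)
Q

Computing entropies in bits:
H(P) = 1.4807
H(Q) = 1.5850

Distribution Q has higher entropy.

Intuition: The distribution closer to uniform (more spread out) has higher entropy.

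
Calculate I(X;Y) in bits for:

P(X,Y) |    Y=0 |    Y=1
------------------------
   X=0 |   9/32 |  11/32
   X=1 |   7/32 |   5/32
0.0121 bits

Mutual information: I(X;Y) = H(X) + H(Y) - H(X,Y)

Marginals:
P(X) = (5/8, 3/8), H(X) = 0.9544 bits
P(Y) = (1/2, 1/2), H(Y) = 1.0000 bits

Joint entropy: H(X,Y) = 1.9424 bits

I(X;Y) = 0.9544 + 1.0000 - 1.9424 = 0.0121 bits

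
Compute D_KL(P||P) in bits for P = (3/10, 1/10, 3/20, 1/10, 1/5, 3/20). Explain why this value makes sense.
0.0000 bits

KL divergence satisfies the Gibbs inequality: D_KL(P||Q) ≥ 0 for all distributions P, Q.

D_KL(P||Q) = Σ p(x) log(p(x)/q(x))
Each term is p(x) × log_2(p(x)/p(x)) = p(x) × log_2(1) = 0, so the sum is 0.
D_KL(P||Q) = 0.0000 bits

When P = Q, the KL divergence is exactly 0, as there is no 'divergence' between identical distributions.

This non-negativity is a fundamental property: relative entropy cannot be negative because it measures how different Q is from P.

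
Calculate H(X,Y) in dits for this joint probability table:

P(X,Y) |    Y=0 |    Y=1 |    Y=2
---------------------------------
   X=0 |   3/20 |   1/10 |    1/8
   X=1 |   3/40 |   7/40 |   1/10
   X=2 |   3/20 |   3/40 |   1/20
0.9263 dits

Joint entropy is H(X,Y) = -Σ_{x,y} p(x,y) log p(x,y).

Summing over all non-zero entries:
H(X,Y) = -[3/20·log_10(3/20) + 1/10·log_10(1/10) + 1/8·log_10(1/8) + 3/40·log_10(3/40) + 7/40·log_10(7/40) + 1/10·log_10(1/10) + 3/20·log_10(3/20) + 3/40·log_10(3/40) + 1/20·log_10(1/20)]
H(X,Y) = 0.9263 dits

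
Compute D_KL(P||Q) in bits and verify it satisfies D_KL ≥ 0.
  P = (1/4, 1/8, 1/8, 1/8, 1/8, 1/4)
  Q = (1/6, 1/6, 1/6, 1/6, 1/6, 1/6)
0.0850 bits

KL divergence satisfies the Gibbs inequality: D_KL(P||Q) ≥ 0 for all distributions P, Q.

D_KL(P||Q) = Σ p(x) log(p(x)/q(x))
Term by term:
  x=0: 1/4 × log_2[(1/4)/(1/6)] = 0.1462
  x=1: 1/8 × log_2[(1/8)/(1/6)] = -0.0519
  x=2: 1/8 × log_2[(1/8)/(1/6)] = -0.0519
  x=3: 1/8 × log_2[(1/8)/(1/6)] = -0.0519
  x=4: 1/8 × log_2[(1/8)/(1/6)] = -0.0519
  x=5: 1/4 × log_2[(1/4)/(1/6)] = 0.1462
D_KL(P||Q) = 0.0850 bits

D_KL(P||Q) = 0.0850 ≥ 0 ✓

This non-negativity is a fundamental property: relative entropy cannot be negative because it measures how different Q is from P.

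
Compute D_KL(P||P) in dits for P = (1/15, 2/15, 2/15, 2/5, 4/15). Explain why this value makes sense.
0.0000 dits

KL divergence satisfies the Gibbs inequality: D_KL(P||Q) ≥ 0 for all distributions P, Q.

D_KL(P||Q) = Σ p(x) log(p(x)/q(x))
Each term is p(x) × log_10(p(x)/p(x)) = p(x) × log_10(1) = 0, so the sum is 0.
D_KL(P||Q) = 0.0000 dits

When P = Q, the KL divergence is exactly 0, as there is no 'divergence' between identical distributions.

This non-negativity is a fundamental property: relative entropy cannot be negative because it measures how different Q is from P.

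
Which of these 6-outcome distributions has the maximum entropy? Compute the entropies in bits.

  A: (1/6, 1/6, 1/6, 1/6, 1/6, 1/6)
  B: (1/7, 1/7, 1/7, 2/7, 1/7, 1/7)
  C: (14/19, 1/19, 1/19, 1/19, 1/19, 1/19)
A

For a discrete distribution over n outcomes, entropy is maximized by the uniform distribution.

Computing entropies:
H(A) = 2.5850 bits
H(B) = 2.5216 bits
H(C) = 1.4425 bits

The uniform distribution (where all probabilities equal 1/6) achieves the maximum entropy of log_2(6) = 2.5850 bits.

Distribution A has the highest entropy.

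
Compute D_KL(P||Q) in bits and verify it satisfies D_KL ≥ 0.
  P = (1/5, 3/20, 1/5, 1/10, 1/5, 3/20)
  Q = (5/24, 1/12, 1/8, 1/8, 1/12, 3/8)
0.2732 bits

KL divergence satisfies the Gibbs inequality: D_KL(P||Q) ≥ 0 for all distributions P, Q.

D_KL(P||Q) = Σ p(x) log(p(x)/q(x))
Term by term:
  x=0: 1/5 × log_2[(1/5)/(5/24)] = -0.0118
  x=1: 3/20 × log_2[(3/20)/(1/12)] = 0.1272
  x=2: 1/5 × log_2[(1/5)/(1/8)] = 0.1356
  x=3: 1/10 × log_2[(1/10)/(1/8)] = -0.0322
  x=4: 1/5 × log_2[(1/5)/(1/12)] = 0.2526
  x=5: 3/20 × log_2[(3/20)/(3/8)] = -0.1983
D_KL(P||Q) = 0.2732 bits

D_KL(P||Q) = 0.2732 ≥ 0 ✓

This non-negativity is a fundamental property: relative entropy cannot be negative because it measures how different Q is from P.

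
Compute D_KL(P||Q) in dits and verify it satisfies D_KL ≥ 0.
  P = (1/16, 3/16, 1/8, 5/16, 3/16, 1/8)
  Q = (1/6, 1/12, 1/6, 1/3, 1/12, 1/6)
0.0655 dits

KL divergence satisfies the Gibbs inequality: D_KL(P||Q) ≥ 0 for all distributions P, Q.

D_KL(P||Q) = Σ p(x) log(p(x)/q(x))
Term by term:
  x=0: 1/16 × log_10[(1/16)/(1/6)] = -0.0266
  x=1: 3/16 × log_10[(3/16)/(1/12)] = 0.0660
  x=2: 1/8 × log_10[(1/8)/(1/6)] = -0.0156
  x=3: 5/16 × log_10[(5/16)/(1/3)] = -0.0088
  x=4: 3/16 × log_10[(3/16)/(1/12)] = 0.0660
  x=5: 1/8 × log_10[(1/8)/(1/6)] = -0.0156
D_KL(P||Q) = 0.0655 dits

D_KL(P||Q) = 0.0655 ≥ 0 ✓

This non-negativity is a fundamental property: relative entropy cannot be negative because it measures how different Q is from P.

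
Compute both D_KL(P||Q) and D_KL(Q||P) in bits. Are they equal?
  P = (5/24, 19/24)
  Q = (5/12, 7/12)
D_KL(P||Q) = 0.1405, D_KL(Q||P) = 0.1597

KL divergence is not symmetric: D_KL(P||Q) ≠ D_KL(Q||P) in general.

D_KL(P||Q) = 0.1405 bits
D_KL(Q||P) = 0.1597 bits

No, they are not equal!

This asymmetry is why KL divergence is not a true distance metric.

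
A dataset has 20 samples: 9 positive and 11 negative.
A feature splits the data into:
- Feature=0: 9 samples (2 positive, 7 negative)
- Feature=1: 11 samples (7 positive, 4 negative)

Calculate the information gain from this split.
0.1288 bits

Information Gain = H(Y) - H(Y|Feature)

Before split:
P(positive) = 9/20 = 0.4500
H(Y) = 0.9928 bits

After split:
Feature=0: H = 0.7642 bits (weight = 9/20)
Feature=1: H = 0.9457 bits (weight = 11/20)
H(Y|Feature) = (9/20)×0.7642 + (11/20)×0.9457 = 0.8640 bits

Information Gain = 0.9928 - 0.8640 = 0.1288 bits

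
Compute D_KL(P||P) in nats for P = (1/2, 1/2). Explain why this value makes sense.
0.0000 nats

KL divergence satisfies the Gibbs inequality: D_KL(P||Q) ≥ 0 for all distributions P, Q.

D_KL(P||Q) = Σ p(x) log(p(x)/q(x))
Each term is p(x) × log_e(p(x)/p(x)) = p(x) × log_e(1) = 0, so the sum is 0.
D_KL(P||Q) = 0.0000 nats

When P = Q, the KL divergence is exactly 0, as there is no 'divergence' between identical distributions.

This non-negativity is a fundamental property: relative entropy cannot be negative because it measures how different Q is from P.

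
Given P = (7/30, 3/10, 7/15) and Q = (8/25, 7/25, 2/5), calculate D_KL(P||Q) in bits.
0.0273 bits

KL divergence: D_KL(P||Q) = Σ p(x) log(p(x)/q(x))

Computing term by term:
  x=0: 7/30 × log_2[(7/30)/(8/25)] = 7/30 × -0.4557 = -0.1063
  x=1: 3/10 × log_2[(3/10)/(7/25)] = 3/10 × 0.0995 = 0.0299
  x=2: 7/15 × log_2[(7/15)/(2/5)] = 7/15 × 0.2224 = 0.1038

D_KL(P||Q) = 0.0273 bits

Note: KL divergence is always non-negative and equals 0 iff P = Q.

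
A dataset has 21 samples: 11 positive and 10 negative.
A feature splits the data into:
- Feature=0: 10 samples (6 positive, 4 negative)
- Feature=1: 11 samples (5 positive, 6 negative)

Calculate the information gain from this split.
0.0153 bits

Information Gain = H(Y) - H(Y|Feature)

Before split:
P(positive) = 11/21 = 0.5238
H(Y) = 0.9984 bits

After split:
Feature=0: H = 0.9710 bits (weight = 10/21)
Feature=1: H = 0.9940 bits (weight = 11/21)
H(Y|Feature) = (10/21)×0.9710 + (11/21)×0.9940 = 0.9830 bits

Information Gain = 0.9984 - 0.9830 = 0.0153 bits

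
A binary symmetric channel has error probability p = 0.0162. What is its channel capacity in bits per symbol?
0.8805 bits

For a binary symmetric channel (BSC) with error probability p:
Capacity C = 1 - H(p) bits per symbol

where H(p) = -p log₂(p) - (1-p) log₂(1-p) is the binary entropy function.

H(0.0162) = 0.1195 bits
C = 1 - 0.1195 = 0.8805 bits per symbol

This means we can reliably transmit up to 0.8805 bits of information per channel use.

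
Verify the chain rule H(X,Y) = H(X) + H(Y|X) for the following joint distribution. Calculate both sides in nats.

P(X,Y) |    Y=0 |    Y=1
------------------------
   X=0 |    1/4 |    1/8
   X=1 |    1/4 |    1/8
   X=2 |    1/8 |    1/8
H(X,Y) = 1.7329, H(X) = 1.0822, H(Y|X) = 0.6507 (all in nats)

Chain rule: H(X,Y) = H(X) + H(Y|X)

Left side — joint entropy directly:
H(X,Y) = -Σ p(x,y) log p(x,y) = 1.7329 nats

Right side — compute H(Y|X) from the conditional distributions:
P(X) = (3/8, 3/8, 1/4), so H(X) = 1.0822 nats
H(Y|X) = Σ_x P(X=x) · H(Y|X=x):
  P(Y|X=0) = (2/3, 1/3), H(Y|X=0) = 0.6365, weight P(X=0) = 3/8
  P(Y|X=1) = (2/3, 1/3), H(Y|X=1) = 0.6365, weight P(X=1) = 3/8
  P(Y|X=2) = (1/2, 1/2), H(Y|X=2) = 0.6931, weight P(X=2) = 1/4
H(Y|X) = 0.6507 nats

H(X) + H(Y|X) = 1.0822 + 0.6507 = 1.7329 nats

Both sides equal 1.7329 nats. ✓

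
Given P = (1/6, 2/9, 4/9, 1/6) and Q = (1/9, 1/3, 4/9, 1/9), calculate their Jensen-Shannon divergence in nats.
0.0112 nats

Jensen-Shannon divergence is:
JSD(P||Q) = 0.5 × D_KL(P||M) + 0.5 × D_KL(Q||M)
where M = 0.5 × (P + Q) is the mixture distribution.

M = 0.5 × (1/6, 2/9, 4/9, 1/6) + 0.5 × (1/9, 1/3, 4/9, 1/9) = (5/36, 5/18, 4/9, 5/36)

D_KL(P||M) = 0.0112 nats
D_KL(Q||M) = 0.0112 nats

JSD(P||Q) = 0.5 × 0.0112 + 0.5 × 0.0112 = 0.0112 nats

Unlike KL divergence, JSD is symmetric and bounded: 0 ≤ JSD ≤ log(2).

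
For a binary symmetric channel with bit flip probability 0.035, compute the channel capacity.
0.7811 bits

For a binary symmetric channel (BSC) with error probability p:
Capacity C = 1 - H(p) bits per symbol

where H(p) = -p log₂(p) - (1-p) log₂(1-p) is the binary entropy function.

H(0.035) = 0.2189 bits
C = 1 - 0.2189 = 0.7811 bits per symbol

This means we can reliably transmit up to 0.7811 bits of information per channel use.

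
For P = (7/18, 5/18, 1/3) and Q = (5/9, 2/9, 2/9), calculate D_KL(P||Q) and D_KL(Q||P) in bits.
D_KL(P||Q) = 0.0843, D_KL(Q||P) = 0.0843

KL divergence is not symmetric: D_KL(P||Q) ≠ D_KL(Q||P) in general.

D_KL(P||Q) = 0.0843 bits
D_KL(Q||P) = 0.0843 bits

In this case they happen to be equal (to 4 decimal places).

This asymmetry is why KL divergence is not a true distance metric.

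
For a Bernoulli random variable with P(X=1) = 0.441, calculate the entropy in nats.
0.6862 nats

The binary entropy function is:
H(p) = -p log(p) - (1-p) log(1-p)

H(0.441) = -0.441 × log_e(0.441) - 0.559 × log_e(0.559)
H(0.441) = 0.6862 nats

Note: Binary entropy is maximized at p=0.5 (H=1 bit) and minimized at p=0 or p=1 (H=0).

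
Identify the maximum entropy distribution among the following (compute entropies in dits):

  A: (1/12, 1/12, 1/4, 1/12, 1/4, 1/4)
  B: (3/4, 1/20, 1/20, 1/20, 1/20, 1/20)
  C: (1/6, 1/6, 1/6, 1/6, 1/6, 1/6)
C

For a discrete distribution over n outcomes, entropy is maximized by the uniform distribution.

Computing entropies:
H(A) = 0.7213 dits
H(B) = 0.4190 dits
H(C) = 0.7782 dits

The uniform distribution (where all probabilities equal 1/6) achieves the maximum entropy of log_10(6) = 0.7782 dits.

Distribution C has the highest entropy.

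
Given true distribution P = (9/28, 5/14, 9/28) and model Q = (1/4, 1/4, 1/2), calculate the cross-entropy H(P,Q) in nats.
1.1635 nats

Cross-entropy: H(P,Q) = -Σ p(x) log q(x)

Alternatively: H(P,Q) = H(P) + D_KL(P||Q)
H(P) = 1.0974 nats
D_KL(P||Q) = 0.0661 nats

H(P,Q) = 1.0974 + 0.0661 = 1.1635 nats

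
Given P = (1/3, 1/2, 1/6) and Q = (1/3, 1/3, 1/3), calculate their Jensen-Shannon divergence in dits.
0.0098 dits

Jensen-Shannon divergence is:
JSD(P||Q) = 0.5 × D_KL(P||M) + 0.5 × D_KL(Q||M)
where M = 0.5 × (P + Q) is the mixture distribution.

M = 0.5 × (1/3, 1/2, 1/6) + 0.5 × (1/3, 1/3, 1/3) = (1/3, 5/12, 1/4)

D_KL(P||M) = 0.0102 dits
D_KL(Q||M) = 0.0093 dits

JSD(P||Q) = 0.5 × 0.0102 + 0.5 × 0.0093 = 0.0098 dits

Unlike KL divergence, JSD is symmetric and bounded: 0 ≤ JSD ≤ log(2).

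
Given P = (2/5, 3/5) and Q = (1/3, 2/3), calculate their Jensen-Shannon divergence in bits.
0.0035 bits

Jensen-Shannon divergence is:
JSD(P||Q) = 0.5 × D_KL(P||M) + 0.5 × D_KL(Q||M)
where M = 0.5 × (P + Q) is the mixture distribution.

M = 0.5 × (2/5, 3/5) + 0.5 × (1/3, 2/3) = (11/30, 19/30)

D_KL(P||M) = 0.0034 bits
D_KL(Q||M) = 0.0035 bits

JSD(P||Q) = 0.5 × 0.0034 + 0.5 × 0.0035 = 0.0035 bits

Unlike KL divergence, JSD is symmetric and bounded: 0 ≤ JSD ≤ log(2).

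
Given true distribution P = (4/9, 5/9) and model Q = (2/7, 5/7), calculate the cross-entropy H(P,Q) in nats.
0.7437 nats

Cross-entropy: H(P,Q) = -Σ p(x) log q(x)

Alternatively: H(P,Q) = H(P) + D_KL(P||Q)
H(P) = 0.6870 nats
D_KL(P||Q) = 0.0568 nats

H(P,Q) = 0.6870 + 0.0568 = 0.7437 nats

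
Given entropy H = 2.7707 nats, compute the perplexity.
15.9698

Perplexity is e^H (or exp(H) for natural log).

H = 2.7707 nats
Perplexity = e^2.7707 = 15.9698

Interpretation: The model's uncertainty is equivalent to choosing uniformly among 16.0 options.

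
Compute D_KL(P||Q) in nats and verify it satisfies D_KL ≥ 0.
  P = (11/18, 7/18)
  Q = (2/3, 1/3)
0.0068 nats

KL divergence satisfies the Gibbs inequality: D_KL(P||Q) ≥ 0 for all distributions P, Q.

D_KL(P||Q) = Σ p(x) log(p(x)/q(x))
Term by term:
  x=0: 11/18 × log_e[(11/18)/(2/3)] = -0.0532
  x=1: 7/18 × log_e[(7/18)/(1/3)] = 0.0599
D_KL(P||Q) = 0.0068 nats

D_KL(P||Q) = 0.0068 ≥ 0 ✓

This non-negativity is a fundamental property: relative entropy cannot be negative because it measures how different Q is from P.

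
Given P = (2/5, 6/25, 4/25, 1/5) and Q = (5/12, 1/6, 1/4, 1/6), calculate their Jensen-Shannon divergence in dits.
0.0040 dits

Jensen-Shannon divergence is:
JSD(P||Q) = 0.5 × D_KL(P||M) + 0.5 × D_KL(Q||M)
where M = 0.5 × (P + Q) is the mixture distribution.

M = 0.5 × (2/5, 6/25, 4/25, 1/5) + 0.5 × (5/12, 1/6, 1/4, 1/6) = (0.408333, 0.203333, 0.205, 0.183333)

D_KL(P||M) = 0.0040 dits
D_KL(Q||M) = 0.0039 dits

JSD(P||Q) = 0.5 × 0.0040 + 0.5 × 0.0039 = 0.0040 dits

Unlike KL divergence, JSD is symmetric and bounded: 0 ≤ JSD ≤ log(2).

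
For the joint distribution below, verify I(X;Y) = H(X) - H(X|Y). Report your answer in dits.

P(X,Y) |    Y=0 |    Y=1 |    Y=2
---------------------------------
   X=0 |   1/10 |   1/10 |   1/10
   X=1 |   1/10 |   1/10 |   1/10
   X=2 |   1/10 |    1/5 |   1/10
I(X;Y) = 0.0060 dits

Mutual information has multiple equivalent forms:
- I(X;Y) = H(X) - H(X|Y)
- I(X;Y) = H(Y) - H(Y|X)
- I(X;Y) = H(X) + H(Y) - H(X,Y)

Computing all quantities:
H(X) = 0.4729, H(Y) = 0.4729, H(X,Y) = 0.9398
H(X|Y) = 0.4669, H(Y|X) = 0.4669

Verification:
H(X) - H(X|Y) = 0.4729 - 0.4669 = 0.0060
H(Y) - H(Y|X) = 0.4729 - 0.4669 = 0.0060
H(X) + H(Y) - H(X,Y) = 0.4729 + 0.4729 - 0.9398 = 0.0060

All forms give I(X;Y) = 0.0060 dits. ✓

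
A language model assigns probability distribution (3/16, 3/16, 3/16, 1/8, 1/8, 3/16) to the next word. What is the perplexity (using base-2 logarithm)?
5.9023

Perplexity is 2^H (or exp(H) for natural log).

First, H = -Σ p log p = 2.5613 bits
Perplexity = 2^2.5613 = 5.9023

Interpretation: The model's uncertainty is equivalent to choosing uniformly among 5.9 options.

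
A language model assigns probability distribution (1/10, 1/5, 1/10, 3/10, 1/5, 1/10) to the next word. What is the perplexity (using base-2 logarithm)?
5.4507

Perplexity is 2^H (or exp(H) for natural log).

First, H = -Σ p log p = 2.4464 bits
Perplexity = 2^2.4464 = 5.4507

Interpretation: The model's uncertainty is equivalent to choosing uniformly among 5.5 options.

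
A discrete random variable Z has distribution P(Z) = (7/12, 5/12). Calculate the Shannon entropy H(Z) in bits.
0.9799 bits

Shannon entropy is H(X) = -Σ p(x) log p(x).

For P = (7/12, 5/12):
H = -7/12 × log_2(7/12) -5/12 × log_2(5/12)
H = 0.9799 bits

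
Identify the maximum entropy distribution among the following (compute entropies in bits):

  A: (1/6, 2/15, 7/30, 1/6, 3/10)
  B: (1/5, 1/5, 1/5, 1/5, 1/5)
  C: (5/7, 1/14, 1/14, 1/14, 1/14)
B

For a discrete distribution over n outcomes, entropy is maximized by the uniform distribution.

Computing entropies:
H(A) = 2.2602 bits
H(B) = 2.3219 bits
H(C) = 1.4345 bits

The uniform distribution (where all probabilities equal 1/5) achieves the maximum entropy of log_2(5) = 2.3219 bits.

Distribution B has the highest entropy.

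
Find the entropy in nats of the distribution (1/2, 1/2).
0.6931 nats

Shannon entropy is H(X) = -Σ p(x) log p(x).

For P = (1/2, 1/2):
H = -1/2 × log_e(1/2) -1/2 × log_e(1/2)
H = 0.6931 nats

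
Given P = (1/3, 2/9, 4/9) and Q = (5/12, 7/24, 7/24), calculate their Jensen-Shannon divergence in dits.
0.0055 dits

Jensen-Shannon divergence is:
JSD(P||Q) = 0.5 × D_KL(P||M) + 0.5 × D_KL(Q||M)
where M = 0.5 × (P + Q) is the mixture distribution.

M = 0.5 × (1/3, 2/9, 4/9) + 0.5 × (5/12, 7/24, 7/24) = (3/8, 0.256944, 0.368056)

D_KL(P||M) = 0.0053 dits
D_KL(Q||M) = 0.0057 dits

JSD(P||Q) = 0.5 × 0.0053 + 0.5 × 0.0057 = 0.0055 dits

Unlike KL divergence, JSD is symmetric and bounded: 0 ≤ JSD ≤ log(2).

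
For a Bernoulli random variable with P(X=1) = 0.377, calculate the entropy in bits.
0.9559 bits

The binary entropy function is:
H(p) = -p log(p) - (1-p) log(1-p)

H(0.377) = -0.377 × log_2(0.377) - 0.623 × log_2(0.623)
H(0.377) = 0.9559 bits

Note: Binary entropy is maximized at p=0.5 (H=1 bit) and minimized at p=0 or p=1 (H=0).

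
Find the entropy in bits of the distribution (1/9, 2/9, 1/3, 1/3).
1.8911 bits

Shannon entropy is H(X) = -Σ p(x) log p(x).

For P = (1/9, 2/9, 1/3, 1/3):
H = -1/9 × log_2(1/9) -2/9 × log_2(2/9) -1/3 × log_2(1/3) -1/3 × log_2(1/3)
H = 1.8911 bits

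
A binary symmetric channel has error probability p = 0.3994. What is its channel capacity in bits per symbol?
0.0294 bits

For a binary symmetric channel (BSC) with error probability p:
Capacity C = 1 - H(p) bits per symbol

where H(p) = -p log₂(p) - (1-p) log₂(1-p) is the binary entropy function.

H(0.3994) = 0.9706 bits
C = 1 - 0.9706 = 0.0294 bits per symbol

This means we can reliably transmit up to 0.0294 bits of information per channel use.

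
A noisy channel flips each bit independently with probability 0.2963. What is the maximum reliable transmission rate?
0.1233 bits

For a binary symmetric channel (BSC) with error probability p:
Capacity C = 1 - H(p) bits per symbol

where H(p) = -p log₂(p) - (1-p) log₂(1-p) is the binary entropy function.

H(0.2963) = 0.8767 bits
C = 1 - 0.8767 = 0.1233 bits per symbol

This means we can reliably transmit up to 0.1233 bits of information per channel use.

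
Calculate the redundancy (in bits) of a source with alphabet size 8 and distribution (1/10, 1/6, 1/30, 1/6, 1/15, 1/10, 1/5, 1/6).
0.1547 bits

Redundancy measures how far a source is from maximum entropy:
R = H_max - H(X)

Maximum entropy for 8 symbols: H_max = log_2(8) = 3.0000 bits
Actual entropy: H(X) = 2.8453 bits
Redundancy: R = 3.0000 - 2.8453 = 0.1547 bits

This redundancy represents potential for compression: the source could be compressed by 0.1547 bits per symbol.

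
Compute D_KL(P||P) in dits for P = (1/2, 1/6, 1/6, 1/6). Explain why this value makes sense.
0.0000 dits

KL divergence satisfies the Gibbs inequality: D_KL(P||Q) ≥ 0 for all distributions P, Q.

D_KL(P||Q) = Σ p(x) log(p(x)/q(x))
Each term is p(x) × log_10(p(x)/p(x)) = p(x) × log_10(1) = 0, so the sum is 0.
D_KL(P||Q) = 0.0000 dits

When P = Q, the KL divergence is exactly 0, as there is no 'divergence' between identical distributions.

This non-negativity is a fundamental property: relative entropy cannot be negative because it measures how different Q is from P.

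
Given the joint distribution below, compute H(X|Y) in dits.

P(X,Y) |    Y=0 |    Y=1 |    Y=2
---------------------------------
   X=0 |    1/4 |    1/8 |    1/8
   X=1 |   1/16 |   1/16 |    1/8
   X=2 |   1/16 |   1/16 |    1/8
0.4331 dits

Using the chain rule: H(X|Y) = H(X,Y) - H(Y)

First, compute H(X,Y) = 0.9031 dits

Marginal P(Y) = (3/8, 1/4, 3/8)
H(Y) = 0.4700 dits

H(X|Y) = H(X,Y) - H(Y) = 0.9031 - 0.4700 = 0.4331 dits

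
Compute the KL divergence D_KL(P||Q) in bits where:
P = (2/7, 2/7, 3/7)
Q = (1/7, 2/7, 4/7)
0.1078 bits

KL divergence: D_KL(P||Q) = Σ p(x) log(p(x)/q(x))

Computing term by term:
  x=0: 2/7 × log_2[(2/7)/(1/7)] = 2/7 × 1.0000 = 0.2857
  x=1: 2/7 × log_2[(2/7)/(2/7)] = 2/7 × 0.0000 = 0.0000
  x=2: 3/7 × log_2[(3/7)/(4/7)] = 3/7 × -0.4150 = -0.1779

D_KL(P||Q) = 0.1078 bits

Note: KL divergence is always non-negative and equals 0 iff P = Q.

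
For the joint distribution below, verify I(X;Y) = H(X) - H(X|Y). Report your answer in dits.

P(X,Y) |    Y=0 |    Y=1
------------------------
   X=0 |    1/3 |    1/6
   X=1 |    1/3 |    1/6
I(X;Y) = 0.0000 dits

Mutual information has multiple equivalent forms:
- I(X;Y) = H(X) - H(X|Y)
- I(X;Y) = H(Y) - H(Y|X)
- I(X;Y) = H(X) + H(Y) - H(X,Y)

Computing all quantities:
H(X) = 0.3010, H(Y) = 0.2764, H(X,Y) = 0.5775
H(X|Y) = 0.3010, H(Y|X) = 0.2764

Verification:
H(X) - H(X|Y) = 0.3010 - 0.3010 = 0.0000
H(Y) - H(Y|X) = 0.2764 - 0.2764 = 0.0000
H(X) + H(Y) - H(X,Y) = 0.3010 + 0.2764 - 0.5775 = 0.0000

All forms give I(X;Y) = 0.0000 dits. ✓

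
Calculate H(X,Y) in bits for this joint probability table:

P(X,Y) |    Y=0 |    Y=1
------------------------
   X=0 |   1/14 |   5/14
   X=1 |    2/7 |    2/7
1.8352 bits

Joint entropy is H(X,Y) = -Σ_{x,y} p(x,y) log p(x,y).

Summing over all non-zero entries:
H(X,Y) = -[1/14·log_2(1/14) + 5/14·log_2(5/14) + 2/7·log_2(2/7) + 2/7·log_2(2/7)]
H(X,Y) = 1.8352 bits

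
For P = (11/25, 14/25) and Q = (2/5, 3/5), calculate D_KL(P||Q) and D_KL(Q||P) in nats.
D_KL(P||Q) = 0.0033, D_KL(Q||P) = 0.0033

KL divergence is not symmetric: D_KL(P||Q) ≠ D_KL(Q||P) in general.

D_KL(P||Q) = 0.0033 nats
D_KL(Q||P) = 0.0033 nats

In this case they happen to be equal (to 4 decimal places).

This asymmetry is why KL divergence is not a true distance metric.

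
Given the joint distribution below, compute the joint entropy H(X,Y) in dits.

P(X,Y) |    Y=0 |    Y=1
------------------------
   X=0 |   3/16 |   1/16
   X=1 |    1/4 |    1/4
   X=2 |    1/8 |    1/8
0.7384 dits

Joint entropy is H(X,Y) = -Σ_{x,y} p(x,y) log p(x,y).

Summing over all non-zero entries:
H(X,Y) = -[3/16·log_10(3/16) + 1/16·log_10(1/16) + 1/4·log_10(1/4) + 1/4·log_10(1/4) + 1/8·log_10(1/8) + 1/8·log_10(1/8)]
H(X,Y) = 0.7384 dits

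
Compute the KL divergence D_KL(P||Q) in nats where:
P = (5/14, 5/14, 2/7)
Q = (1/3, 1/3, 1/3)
0.0052 nats

KL divergence: D_KL(P||Q) = Σ p(x) log(p(x)/q(x))

Computing term by term:
  x=0: 5/14 × log_e[(5/14)/(1/3)] = 5/14 × 0.0690 = 0.0246
  x=1: 5/14 × log_e[(5/14)/(1/3)] = 5/14 × 0.0690 = 0.0246
  x=2: 2/7 × log_e[(2/7)/(1/3)] = 2/7 × -0.1542 = -0.0440

D_KL(P||Q) = 0.0052 nats

Note: KL divergence is always non-negative and equals 0 iff P = Q.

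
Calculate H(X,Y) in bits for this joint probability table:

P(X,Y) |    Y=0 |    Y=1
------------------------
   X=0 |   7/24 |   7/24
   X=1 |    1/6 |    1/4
1.9678 bits

Joint entropy is H(X,Y) = -Σ_{x,y} p(x,y) log p(x,y).

Summing over all non-zero entries:
H(X,Y) = -[7/24·log_2(7/24) + 7/24·log_2(7/24) + 1/6·log_2(1/6) + 1/4·log_2(1/4)]
H(X,Y) = 1.9678 bits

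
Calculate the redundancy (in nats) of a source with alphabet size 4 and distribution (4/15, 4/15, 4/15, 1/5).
0.0070 nats

Redundancy measures how far a source is from maximum entropy:
R = H_max - H(X)

Maximum entropy for 4 symbols: H_max = log_e(4) = 1.3863 nats
Actual entropy: H(X) = 1.3793 nats
Redundancy: R = 1.3863 - 1.3793 = 0.0070 nats

This redundancy represents potential for compression: the source could be compressed by 0.0070 nats per symbol.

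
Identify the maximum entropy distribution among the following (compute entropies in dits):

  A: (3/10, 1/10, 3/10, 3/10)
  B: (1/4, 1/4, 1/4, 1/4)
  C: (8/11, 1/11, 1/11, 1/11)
B

For a discrete distribution over n outcomes, entropy is maximized by the uniform distribution.

Computing entropies:
H(A) = 0.5706 dits
H(B) = 0.6021 dits
H(C) = 0.3846 dits

The uniform distribution (where all probabilities equal 1/4) achieves the maximum entropy of log_10(4) = 0.6021 dits.

Distribution B has the highest entropy.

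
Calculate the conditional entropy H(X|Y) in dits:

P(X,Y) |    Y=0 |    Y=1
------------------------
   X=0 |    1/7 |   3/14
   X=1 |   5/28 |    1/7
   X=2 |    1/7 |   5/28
0.4728 dits

Using the chain rule: H(X|Y) = H(X,Y) - H(Y)

First, compute H(X,Y) = 0.7728 dits

Marginal P(Y) = (13/28, 15/28)
H(Y) = 0.2999 dits

H(X|Y) = H(X,Y) - H(Y) = 0.7728 - 0.2999 = 0.4728 dits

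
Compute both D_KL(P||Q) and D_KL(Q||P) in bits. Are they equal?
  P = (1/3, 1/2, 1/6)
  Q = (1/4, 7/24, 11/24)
D_KL(P||Q) = 0.2839, D_KL(Q||P) = 0.3383

KL divergence is not symmetric: D_KL(P||Q) ≠ D_KL(Q||P) in general.

D_KL(P||Q) = 0.2839 bits
D_KL(Q||P) = 0.3383 bits

No, they are not equal!

This asymmetry is why KL divergence is not a true distance metric.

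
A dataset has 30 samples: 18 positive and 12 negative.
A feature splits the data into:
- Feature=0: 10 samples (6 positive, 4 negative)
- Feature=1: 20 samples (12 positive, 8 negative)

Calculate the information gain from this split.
0.0000 bits

Information Gain = H(Y) - H(Y|Feature)

Before split:
P(positive) = 18/30 = 0.6000
H(Y) = 0.9710 bits

After split:
Feature=0: H = 0.9710 bits (weight = 10/30)
Feature=1: H = 0.9710 bits (weight = 20/30)
H(Y|Feature) = (10/30)×0.9710 + (20/30)×0.9710 = 0.9710 bits

Information Gain = 0.9710 - 0.9710 = 0.0000 bits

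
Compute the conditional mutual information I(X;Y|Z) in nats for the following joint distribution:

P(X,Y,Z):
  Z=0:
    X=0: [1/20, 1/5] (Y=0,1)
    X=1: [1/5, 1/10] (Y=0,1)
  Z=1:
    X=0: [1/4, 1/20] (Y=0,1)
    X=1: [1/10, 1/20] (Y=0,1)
0.0706 nats

Conditional mutual information: I(X;Y|Z) = H(X|Z) + H(Y|Z) - H(X,Y|Z)

H(Z) = 0.6881
H(X,Z) = 1.3535 → H(X|Z) = 0.6654
H(Y,Z) = 1.3055 → H(Y|Z) = 0.6173
H(X,Y,Z) = 1.9002 → H(X,Y|Z) = 1.2121

I(X;Y|Z) = 0.6654 + 0.6173 - 1.2121 = 0.0706 nats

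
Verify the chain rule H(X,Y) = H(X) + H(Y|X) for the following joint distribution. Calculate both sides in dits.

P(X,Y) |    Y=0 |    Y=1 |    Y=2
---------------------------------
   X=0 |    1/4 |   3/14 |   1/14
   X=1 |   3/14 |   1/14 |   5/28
H(X,Y) = 0.7346, H(X) = 0.2999, H(Y|X) = 0.4346 (all in dits)

Chain rule: H(X,Y) = H(X) + H(Y|X)

Left side — joint entropy directly:
H(X,Y) = -Σ p(x,y) log p(x,y) = 0.7346 dits

Right side — compute H(Y|X) from the conditional distributions:
P(X) = (15/28, 13/28), so H(X) = 0.2999 dits
H(Y|X) = Σ_x P(X=x) · H(Y|X=x):
  P(Y|X=0) = (7/15, 2/5, 2/15), H(Y|X=0) = 0.4303, weight P(X=0) = 15/28
  P(Y|X=1) = (6/13, 2/13, 5/13), H(Y|X=1) = 0.4396, weight P(X=1) = 13/28
H(Y|X) = 0.4346 dits

H(X) + H(Y|X) = 0.2999 + 0.4346 = 0.7346 dits

Both sides equal 0.7346 dits. ✓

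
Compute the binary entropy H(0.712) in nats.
0.6004 nats

The binary entropy function is:
H(p) = -p log(p) - (1-p) log(1-p)

H(0.712) = -0.712 × log_e(0.712) - 0.288 × log_e(0.288)
H(0.712) = 0.6004 nats

Note: Binary entropy is maximized at p=0.5 (H=1 bit) and minimized at p=0 or p=1 (H=0).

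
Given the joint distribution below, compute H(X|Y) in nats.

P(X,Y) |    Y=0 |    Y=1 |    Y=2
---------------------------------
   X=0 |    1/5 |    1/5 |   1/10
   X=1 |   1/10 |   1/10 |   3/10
0.6068 nats

Using the chain rule: H(X|Y) = H(X,Y) - H(Y)

First, compute H(X,Y) = 1.6957 nats

Marginal P(Y) = (3/10, 3/10, 2/5)
H(Y) = 1.0889 nats

H(X|Y) = H(X,Y) - H(Y) = 1.6957 - 1.0889 = 0.6068 nats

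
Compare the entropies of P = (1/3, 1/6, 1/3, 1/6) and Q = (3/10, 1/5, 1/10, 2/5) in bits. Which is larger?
P

Computing entropies in bits:
H(P) = 1.9183
H(Q) = 1.8464

Distribution P has higher entropy.

Intuition: The distribution closer to uniform (more spread out) has higher entropy.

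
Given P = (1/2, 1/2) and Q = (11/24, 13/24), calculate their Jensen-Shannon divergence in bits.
0.0013 bits

Jensen-Shannon divergence is:
JSD(P||Q) = 0.5 × D_KL(P||M) + 0.5 × D_KL(Q||M)
where M = 0.5 × (P + Q) is the mixture distribution.

M = 0.5 × (1/2, 1/2) + 0.5 × (11/24, 13/24) = (0.479167, 0.520833)

D_KL(P||M) = 0.0013 bits
D_KL(Q||M) = 0.0013 bits

JSD(P||Q) = 0.5 × 0.0013 + 0.5 × 0.0013 = 0.0013 bits

Unlike KL divergence, JSD is symmetric and bounded: 0 ≤ JSD ≤ log(2).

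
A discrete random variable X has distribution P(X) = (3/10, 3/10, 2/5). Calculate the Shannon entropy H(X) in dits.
0.4729 dits

Shannon entropy is H(X) = -Σ p(x) log p(x).

For P = (3/10, 3/10, 2/5):
H = -3/10 × log_10(3/10) -3/10 × log_10(3/10) -2/5 × log_10(2/5)
H = 0.4729 dits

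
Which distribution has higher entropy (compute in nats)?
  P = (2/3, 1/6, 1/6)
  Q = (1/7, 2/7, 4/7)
Q

Computing entropies in nats:
H(P) = 0.8676
H(Q) = 0.9557

Distribution Q has higher entropy.

Intuition: The distribution closer to uniform (more spread out) has higher entropy.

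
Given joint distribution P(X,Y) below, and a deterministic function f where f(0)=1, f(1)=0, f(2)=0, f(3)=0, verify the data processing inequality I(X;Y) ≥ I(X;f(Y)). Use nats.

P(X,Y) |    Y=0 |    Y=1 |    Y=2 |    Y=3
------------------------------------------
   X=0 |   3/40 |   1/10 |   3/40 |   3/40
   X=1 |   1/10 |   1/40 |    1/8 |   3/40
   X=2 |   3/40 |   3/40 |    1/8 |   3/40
I(X;Y) = 0.0349, I(X;f(Y)) = 0.0043, inequality holds: 0.0349 ≥ 0.0043

Data Processing Inequality: For any Markov chain X → Y → Z, we have I(X;Y) ≥ I(X;Z).

Here Z = f(Y) is a deterministic function of Y, forming X → Y → Z.

Original I(X;Y) = 0.0349 nats

After applying f:
P(X,Z) where Z=f(Y):
- P(X,Z=0) = P(X,Y=1) + P(X,Y=2) + P(X,Y=3)
- P(X,Z=1) = P(X,Y=0)

I(X;Z) = I(X;f(Y)) = 0.0043 nats

Verification: 0.0349 ≥ 0.0043 ✓

Information cannot be created by processing; the function f can only lose information about X.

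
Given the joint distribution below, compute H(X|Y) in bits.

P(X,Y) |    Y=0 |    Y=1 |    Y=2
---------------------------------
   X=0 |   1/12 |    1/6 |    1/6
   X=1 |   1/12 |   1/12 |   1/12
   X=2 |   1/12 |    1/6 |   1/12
1.5304 bits

Using the chain rule: H(X|Y) = H(X,Y) - H(Y)

First, compute H(X,Y) = 3.0850 bits

Marginal P(Y) = (1/4, 5/12, 1/3)
H(Y) = 1.5546 bits

H(X|Y) = H(X,Y) - H(Y) = 3.0850 - 1.5546 = 1.5304 bits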